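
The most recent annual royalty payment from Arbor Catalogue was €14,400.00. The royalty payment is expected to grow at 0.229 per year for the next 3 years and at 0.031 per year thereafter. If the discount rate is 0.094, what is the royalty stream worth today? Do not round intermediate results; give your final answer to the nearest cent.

€388871.98

D_1 = 17697.60000
D_2 = 21750.35040
D_3 = 26731.18064
Terminal value at year 3: TV = D_3×(1+g_2)/(r−g_2) = 27559.84724/0.063 = 437457.89272
P_0 = D_1/(1+r)^1 + D_2/(1+r)^2 + D_3/(1+r)^3 + TV/(1+r)^3
    = 16176.96527 + 18173.20869 + 20415.78929 + 334106.01205 = 388871.97530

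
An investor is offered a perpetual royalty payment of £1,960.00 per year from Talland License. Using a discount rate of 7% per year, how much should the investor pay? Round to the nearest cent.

£28000.00

Level perpetuity: PV = C / r = £1,960.00 / 0.07 = £28,000.00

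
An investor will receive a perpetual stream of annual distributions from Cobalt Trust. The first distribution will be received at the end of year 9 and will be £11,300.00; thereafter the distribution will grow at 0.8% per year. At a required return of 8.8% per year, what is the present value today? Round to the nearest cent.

Value at end of year 8: C₁ / (r − g) = £11,300.00 / (0.088 − 0.008) = £141,250.0000
Discount to today: PV = £141,250.0000 / (1 + 0.088)^8 = £141,250.0000 / 1.963501 = £71,937.82

£71937.82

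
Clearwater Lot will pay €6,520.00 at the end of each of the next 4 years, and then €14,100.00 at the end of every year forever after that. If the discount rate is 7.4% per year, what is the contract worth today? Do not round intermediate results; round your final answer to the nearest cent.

€165095.63

PV of 4-year annuity: €6,520.00 × [1 − (1+0.074)^−4] / 0.074 = 21886.64826
Perpetuity value at year 4: €14,100.00 / 0.074 = 190540.54054
PV of perpetuity: 190540.54054 / (1+0.074)^4 = 143208.98526
Total PV = 21886.64826 + 143208.98526 = 165095.63352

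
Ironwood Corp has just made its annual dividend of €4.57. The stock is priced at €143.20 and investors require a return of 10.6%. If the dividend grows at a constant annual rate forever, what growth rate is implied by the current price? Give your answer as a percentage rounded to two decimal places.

7.18%

P = D₀(1+g)/(r−g) ⇒ P(r−g) = D₀(1+g) ⇒ g(P+D₀) = P·r − D₀
g = (P·r − D₀)/(P + D₀) = (€143.20×0.106 − €4.57) / (€143.20 + €4.57) = 0.071795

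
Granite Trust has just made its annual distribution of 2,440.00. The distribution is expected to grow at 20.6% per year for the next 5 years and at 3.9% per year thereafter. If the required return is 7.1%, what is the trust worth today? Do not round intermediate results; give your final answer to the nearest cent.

D_1 = 2942.64000
D_2 = 3548.82384
D_3 = 4279.88155
D_4 = 5161.53715
D_5 = 6224.81380
Terminal value at year 5: TV = D_5×(1+g_2)/(r−g_2) = 6467.58154/0.032 = 202111.92318
P_0 = D_1/(1+r)^1 + D_2/(1+r)^2 + D_3/(1+r)^3 + D_4/(1+r)^4 + D_5/(1+r)^5 + TV/(1+r)^5
    = 2747.56303 + 3093.89450 + 3483.88120 + 3923.02589 + 4417.52495 + 143431.51327 = 161097.40283

161097.40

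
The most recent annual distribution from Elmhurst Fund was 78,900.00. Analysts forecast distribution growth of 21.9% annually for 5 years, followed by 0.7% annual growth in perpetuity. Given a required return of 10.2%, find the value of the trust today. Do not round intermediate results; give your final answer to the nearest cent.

1924557.24

D_1 = 96179.10000
D_2 = 117242.32290
D_3 = 142918.39162
D_4 = 174217.51938
D_5 = 212371.15612
Terminal value at year 5: TV = D_5×(1+g_2)/(r−g_2) = 213857.75422/0.095 = 2251134.25490
P_0 = D_1/(1+r)^1 + D_2/(1+r)^2 + D_3/(1+r)^3 + D_4/(1+r)^4 + D_5/(1+r)^5 + TV/(1+r)^5
    = 87276.86025 + 96543.09678 + 106793.13518 + 118131.42631 + 130673.51059 + 1385139.21222 = 1924557.24133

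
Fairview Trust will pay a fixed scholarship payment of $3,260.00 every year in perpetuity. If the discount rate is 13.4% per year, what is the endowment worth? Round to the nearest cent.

Level perpetuity: PV = C / r = $3,260.00 / 0.134 = $24,328.36

$24328.36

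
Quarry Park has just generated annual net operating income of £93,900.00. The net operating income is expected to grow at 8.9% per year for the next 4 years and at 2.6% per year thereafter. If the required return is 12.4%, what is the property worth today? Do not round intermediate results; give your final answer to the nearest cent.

D_1 = 102257.10000
D_2 = 111357.98190
D_3 = 121268.84229
D_4 = 132061.76925
Terminal value at year 4: TV = D_4×(1+g_2)/(r−g_2) = 135495.37525/0.098 = 1382605.86993
P_0 = D_1/(1+r)^1 + D_2/(1+r)^2 + D_3/(1+r)^3 + D_4/(1+r)^4 + TV/(1+r)^4
    = 90976.06762 + 88143.18295 + 85398.51088 + 82739.30458 + 866229.86225 = 1213486.92828

£1213486.93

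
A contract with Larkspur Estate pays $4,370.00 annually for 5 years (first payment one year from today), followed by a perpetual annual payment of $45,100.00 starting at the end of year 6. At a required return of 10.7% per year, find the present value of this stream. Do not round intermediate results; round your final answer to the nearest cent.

$269818.47

PV of 5-year annuity: $4,370.00 × [1 − (1+0.107)^−5] / 0.107 = 16273.70125
Perpetuity value at year 5: $45,100.00 / 0.107 = 421495.32710
PV of perpetuity: 421495.32710 / (1+0.107)^5 = 253544.77189
Total PV = 16273.70125 + 253544.77189 = 269818.47314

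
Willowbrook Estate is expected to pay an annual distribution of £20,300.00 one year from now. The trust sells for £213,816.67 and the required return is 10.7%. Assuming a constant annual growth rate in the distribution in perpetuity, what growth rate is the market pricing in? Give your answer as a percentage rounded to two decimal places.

P = D₁/(r−g) ⇒ g = r − D₁/P = 0.107 − £20,300.00/£213,816.67 = 0.012059

1.21%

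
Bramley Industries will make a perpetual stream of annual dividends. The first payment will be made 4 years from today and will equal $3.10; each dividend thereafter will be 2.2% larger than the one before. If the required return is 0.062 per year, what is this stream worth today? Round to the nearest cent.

$64.70

Value at end of year 3: C₁ / (r − g) = $3.10 / (0.062 − 0.022) = $77.5000
Discount to today: PV = $77.5000 / (1 + 0.062)^3 = $77.5000 / 1.197770 = $64.70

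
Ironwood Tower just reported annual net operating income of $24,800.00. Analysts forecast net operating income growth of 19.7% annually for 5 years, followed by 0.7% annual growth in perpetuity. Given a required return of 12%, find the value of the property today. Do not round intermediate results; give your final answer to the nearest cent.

D_1 = 29685.60000
D_2 = 35533.66320
D_3 = 42533.79485
D_4 = 50912.95244
D_5 = 60942.80407
Terminal value at year 5: TV = D_5×(1+g_2)/(r−g_2) = 61369.40369/0.113 = 543092.06809
P_0 = D_1/(1+r)^1 + D_2/(1+r)^2 + D_3/(1+r)^3 + D_4/(1+r)^4 + D_5/(1+r)^5 + TV/(1+r)^5
    = 26505.00000 + 28327.21875 + 30274.71504 + 32356.10170 + 34580.58369 + 308165.02456 = 460208.64374

$460208.64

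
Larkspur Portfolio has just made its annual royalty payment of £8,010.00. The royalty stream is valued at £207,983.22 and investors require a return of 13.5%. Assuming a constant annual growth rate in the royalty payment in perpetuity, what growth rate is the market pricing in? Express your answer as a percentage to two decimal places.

P = D₀(1+g)/(r−g) ⇒ P(r−g) = D₀(1+g) ⇒ g(P+D₀) = P·r − D₀
g = (P·r − D₀)/(P + D₀) = (£207,983.22×0.135 − £8,010.00) / (£207,983.22 + £8,010.00) = 0.092909

9.29%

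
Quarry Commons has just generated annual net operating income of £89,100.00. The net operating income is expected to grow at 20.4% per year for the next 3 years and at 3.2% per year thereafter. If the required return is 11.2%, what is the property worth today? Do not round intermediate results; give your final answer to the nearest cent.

D_1 = 107276.40000
D_2 = 129160.78560
D_3 = 155509.58586
Terminal value at year 3: TV = D_3×(1+g_2)/(r−g_2) = 160485.89261/0.08 = 2006073.65762
P_0 = D_1/(1+r)^1 + D_2/(1+r)^2 + D_3/(1+r)^3 + TV/(1+r)^3
    = 96471.58273 + 104453.04461 + 113094.84327 + 1458923.47818 = 1772942.94880

£1772942.95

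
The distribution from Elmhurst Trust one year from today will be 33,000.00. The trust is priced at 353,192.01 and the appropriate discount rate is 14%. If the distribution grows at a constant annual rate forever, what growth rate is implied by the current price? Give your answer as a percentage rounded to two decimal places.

4.66%

P = D₁/(r−g) ⇒ g = r − D₁/P = 0.14 − 33,000.00/353,192.01 = 0.046566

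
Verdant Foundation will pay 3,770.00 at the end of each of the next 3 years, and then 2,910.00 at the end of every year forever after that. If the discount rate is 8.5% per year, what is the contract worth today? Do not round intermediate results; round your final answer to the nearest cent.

36431.75

PV of 3-year annuity: 3,770.00 × [1 − (1+0.085)^−3] / 0.085 = 9628.66434
Perpetuity value at year 3: 2,910.00 / 0.085 = 34235.29412
PV of perpetuity: 34235.29412 / (1+0.085)^3 = 26803.08902
Total PV = 9628.66434 + 26803.08902 = 36431.75336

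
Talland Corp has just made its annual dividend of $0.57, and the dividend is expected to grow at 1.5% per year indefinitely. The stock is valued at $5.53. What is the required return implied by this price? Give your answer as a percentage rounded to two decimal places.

D₁ = $0.57 × 1.015 = $0.5786
P = D₁/(r − g) ⇒ r = D₁/P + g = $0.5786/$5.53 + 0.015 = 0.104620 + 0.015 = 0.119620

11.96%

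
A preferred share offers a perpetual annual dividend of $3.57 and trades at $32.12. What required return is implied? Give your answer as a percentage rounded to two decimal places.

11.11%

P = C/r ⇒ r = C/P = $3.57/$32.12 = 0.111146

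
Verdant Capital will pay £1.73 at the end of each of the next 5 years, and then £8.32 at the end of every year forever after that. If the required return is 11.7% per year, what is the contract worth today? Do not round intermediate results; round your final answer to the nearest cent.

PV of 5-year annuity: £1.73 × [1 − (1+0.117)^−5] / 0.117 = 6.28289
Perpetuity value at year 5: £8.32 / 0.117 = 71.11111
PV of perpetuity: 71.11111 / (1+0.117)^5 = 40.89513
Total PV = 6.28289 + 40.89513 = 47.17802

£47.18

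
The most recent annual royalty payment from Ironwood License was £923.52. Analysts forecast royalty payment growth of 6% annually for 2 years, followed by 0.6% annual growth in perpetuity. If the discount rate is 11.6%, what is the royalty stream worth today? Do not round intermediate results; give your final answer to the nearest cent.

£9329.99

D_1 = 978.93120
D_2 = 1037.66707
Terminal value at year 2: TV = D_2×(1+g_2)/(r−g_2) = 1043.89307/0.11 = 9489.93704
P_0 = D_1/(1+r)^1 + D_2/(1+r)^2 + TV/(1+r)^2
    = 877.17849 + 833.16237 + 7619.64858 = 9329.98944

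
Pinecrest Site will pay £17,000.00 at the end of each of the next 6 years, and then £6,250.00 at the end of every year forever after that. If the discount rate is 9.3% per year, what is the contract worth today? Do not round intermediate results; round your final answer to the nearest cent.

£114999.63

PV of 6-year annuity: £17,000.00 × [1 − (1+0.093)^−6] / 0.093 = 75583.30309
Perpetuity value at year 6: £6,250.00 / 0.093 = 67204.30108
PV of perpetuity: 67204.30108 / (1+0.093)^6 = 39416.32200
Total PV = 75583.30309 + 39416.32200 = 114999.62509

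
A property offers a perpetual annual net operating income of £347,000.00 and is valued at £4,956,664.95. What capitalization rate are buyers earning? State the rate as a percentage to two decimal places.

P = C/r ⇒ r = C/P = £347,000.00/£4,956,664.95 = 0.070007

7.00%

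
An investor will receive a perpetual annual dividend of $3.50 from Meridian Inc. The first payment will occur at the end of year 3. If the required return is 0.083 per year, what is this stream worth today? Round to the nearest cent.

Value at end of year 2: C / r = $3.50 / 0.083 = $42.1687
Discount to today: PV = $42.1687 / (1 + 0.083)^2 = $42.1687 / 1.172889 = $35.95

$35.95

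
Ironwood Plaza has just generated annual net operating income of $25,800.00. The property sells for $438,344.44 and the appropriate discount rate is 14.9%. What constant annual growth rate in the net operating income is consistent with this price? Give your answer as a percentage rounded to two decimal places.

8.51%

P = D₀(1+g)/(r−g) ⇒ P(r−g) = D₀(1+g) ⇒ g(P+D₀) = P·r − D₀
g = (P·r − D₀)/(P + D₀) = ($438,344.44×0.149 − $25,800.00) / ($438,344.44 + $25,800.00) = 0.085132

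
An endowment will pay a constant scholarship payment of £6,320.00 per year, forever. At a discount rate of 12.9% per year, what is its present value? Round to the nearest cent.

£48992.25

Level perpetuity: PV = C / r = £6,320.00 / 0.129 = £48,992.25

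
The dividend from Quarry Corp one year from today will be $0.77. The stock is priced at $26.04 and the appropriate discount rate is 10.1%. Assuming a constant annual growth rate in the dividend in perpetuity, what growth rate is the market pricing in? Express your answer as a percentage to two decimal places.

P = D₁/(r−g) ⇒ g = r − D₁/P = 0.101 − $0.77/$26.04 = 0.071430

7.14%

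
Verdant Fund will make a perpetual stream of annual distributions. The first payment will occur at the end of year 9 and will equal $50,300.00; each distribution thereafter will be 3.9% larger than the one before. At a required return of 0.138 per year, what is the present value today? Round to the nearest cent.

$180632.00

Value at end of year 8: C₁ / (r − g) = $50,300.00 / (0.138 − 0.039) = $508,080.8081
Discount to today: PV = $508,080.8081 / (1 + 0.138)^8 = $508,080.8081 / 2.812795 = $180,632.00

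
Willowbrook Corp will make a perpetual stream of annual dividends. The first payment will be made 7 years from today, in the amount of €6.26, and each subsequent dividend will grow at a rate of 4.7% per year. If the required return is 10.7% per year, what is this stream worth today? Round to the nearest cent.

Value at end of year 6: C₁ / (r − g) = €6.26 / (0.107 − 0.047) = €104.3333
Discount to today: PV = €104.3333 / (1 + 0.107)^6 = €104.3333 / 1.840288 = €56.69

€56.69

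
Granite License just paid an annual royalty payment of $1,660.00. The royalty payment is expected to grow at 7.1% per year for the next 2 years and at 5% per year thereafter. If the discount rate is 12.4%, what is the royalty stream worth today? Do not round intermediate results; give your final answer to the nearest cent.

D_1 = 1777.86000
D_2 = 1904.08806
Terminal value at year 2: TV = D_2×(1+g_2)/(r−g_2) = 1999.29246/0.074 = 27017.46572
P_0 = D_1/(1+r)^1 + D_2/(1+r)^2 + TV/(1+r)^2
    = 1581.72598 + 1507.14281 + 21385.13453 = 24474.00332

$24474.00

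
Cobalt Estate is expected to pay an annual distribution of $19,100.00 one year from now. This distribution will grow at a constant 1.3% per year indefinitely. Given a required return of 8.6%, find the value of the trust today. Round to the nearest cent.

$261643.84

Growing perpetuity: P = D₁ / (r − g) = $19,100.0000 / (0.086 − 0.013) = $261,643.84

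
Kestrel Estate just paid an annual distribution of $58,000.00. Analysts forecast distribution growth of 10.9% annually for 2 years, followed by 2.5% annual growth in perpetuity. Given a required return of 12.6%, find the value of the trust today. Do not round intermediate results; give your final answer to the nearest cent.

$684360.83

D_1 = 64322.00000
D_2 = 71333.09800
Terminal value at year 2: TV = D_2×(1+g_2)/(r−g_2) = 73116.42545/0.101 = 723925.00446
P_0 = D_1/(1+r)^1 + D_2/(1+r)^2 + TV/(1+r)^2
    = 57124.33393 + 56261.88839 + 570974.60986 = 684360.83218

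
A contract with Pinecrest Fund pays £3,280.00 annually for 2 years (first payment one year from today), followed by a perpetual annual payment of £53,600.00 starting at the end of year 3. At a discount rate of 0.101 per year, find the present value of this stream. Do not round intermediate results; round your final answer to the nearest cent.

PV of 2-year annuity: £3,280.00 × [1 − (1+0.101)^−2] / 0.101 = 5684.93179
Perpetuity value at year 2: £53,600.00 / 0.101 = 530693.06931
PV of perpetuity: 530693.06931 / (1+0.101)^2 = 437792.96446
Total PV = 5684.93179 + 437792.96446 = 443477.89625

£443477.90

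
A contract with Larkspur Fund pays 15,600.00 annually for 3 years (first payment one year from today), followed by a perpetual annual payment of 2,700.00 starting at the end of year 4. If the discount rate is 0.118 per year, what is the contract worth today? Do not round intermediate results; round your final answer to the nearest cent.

PV of 3-year annuity: 15,600.00 × [1 − (1+0.118)^−3] / 0.118 = 37597.71664
Perpetuity value at year 3: 2,700.00 / 0.118 = 22881.35593
PV of perpetuity: 22881.35593 / (1+0.118)^3 = 16374.05882
Total PV = 37597.71664 + 16374.05882 = 53971.77546

53971.78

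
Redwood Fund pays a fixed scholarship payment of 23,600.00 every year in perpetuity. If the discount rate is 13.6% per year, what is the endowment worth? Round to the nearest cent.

Level perpetuity: PV = C / r = 23,600.00 / 0.136 = 173,529.41

173529.41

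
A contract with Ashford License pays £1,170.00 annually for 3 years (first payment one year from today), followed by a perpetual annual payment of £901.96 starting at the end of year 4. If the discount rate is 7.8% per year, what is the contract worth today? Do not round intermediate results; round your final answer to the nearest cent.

£12256.86

PV of 3-year annuity: £1,170.00 × [1 − (1+0.078)^−3] / 0.078 = 3026.11793
Perpetuity value at year 3: £901.96 / 0.078 = 11563.58974
PV of perpetuity: 11563.58974 / (1+0.078)^3 = 9230.73733
Total PV = 3026.11793 + 9230.73733 = 12256.85526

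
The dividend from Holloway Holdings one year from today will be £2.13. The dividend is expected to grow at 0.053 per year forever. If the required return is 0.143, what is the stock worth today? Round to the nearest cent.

£23.67

Growing perpetuity: P = D₁ / (r − g) = £2.1300 / (0.143 − 0.053) = £23.67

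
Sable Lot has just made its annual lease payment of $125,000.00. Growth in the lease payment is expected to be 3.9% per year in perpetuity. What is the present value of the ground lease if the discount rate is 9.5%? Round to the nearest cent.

D₁ = D₀ × (1 + g) = $125,000.00 × 1.039 = $129,875.0000
Growing perpetuity: P = D₁ / (r − g) = $129,875.0000 / (0.095 − 0.039) = $2,319,196.43

$2319196.43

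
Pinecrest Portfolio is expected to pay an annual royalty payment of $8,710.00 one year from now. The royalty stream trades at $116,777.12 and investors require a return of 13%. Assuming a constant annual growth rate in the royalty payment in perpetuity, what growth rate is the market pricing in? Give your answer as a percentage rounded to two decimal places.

P = D₁/(r−g) ⇒ g = r − D₁/P = 0.13 − $8,710.00/$116,777.12 = 0.055413

5.54%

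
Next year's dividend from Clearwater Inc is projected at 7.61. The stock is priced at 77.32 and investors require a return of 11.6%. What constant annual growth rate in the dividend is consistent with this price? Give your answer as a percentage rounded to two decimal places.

1.76%

P = D₁/(r−g) ⇒ g = r − D₁/P = 0.116 − 7.61/77.32 = 0.017578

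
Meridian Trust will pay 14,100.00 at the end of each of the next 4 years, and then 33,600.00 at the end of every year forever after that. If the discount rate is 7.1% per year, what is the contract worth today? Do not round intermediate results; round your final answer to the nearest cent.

407337.65

PV of 4-year annuity: 14,100.00 × [1 − (1+0.071)^−4] / 0.071 = 47652.05848
Perpetuity value at year 4: 33,600.00 / 0.071 = 473239.43662
PV of perpetuity: 473239.43662 / (1+0.071)^4 = 359685.59515
Total PV = 47652.05848 + 359685.59515 = 407337.65362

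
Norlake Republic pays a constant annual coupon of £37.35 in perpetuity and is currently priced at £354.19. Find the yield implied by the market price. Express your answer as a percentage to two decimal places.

10.55%

P = C/r ⇒ r = C/P = £37.35/£354.19 = 0.105452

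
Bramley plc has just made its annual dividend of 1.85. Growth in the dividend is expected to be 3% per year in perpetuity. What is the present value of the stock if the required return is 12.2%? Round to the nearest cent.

D₁ = D₀ × (1 + g) = 1.85 × 1.03 = 1.9055
Growing perpetuity: P = D₁ / (r − g) = 1.9055 / (0.122 − 0.03) = 20.71

20.71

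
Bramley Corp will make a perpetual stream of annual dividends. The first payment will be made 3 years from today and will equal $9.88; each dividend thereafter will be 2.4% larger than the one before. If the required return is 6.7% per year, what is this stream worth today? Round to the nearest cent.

Value at end of year 2: C₁ / (r − g) = $9.88 / (0.067 − 0.024) = $229.7674
Discount to today: PV = $229.7674 / (1 + 0.067)^2 = $229.7674 / 1.138489 = $201.82

$201.82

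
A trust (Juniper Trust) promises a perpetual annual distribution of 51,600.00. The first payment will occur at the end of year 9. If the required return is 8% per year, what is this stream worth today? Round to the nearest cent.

Value at end of year 8: C / r = 51,600.00 / 0.08 = 645,000.0000
Discount to today: PV = 645,000.0000 / (1 + 0.08)^8 = 645,000.0000 / 1.850930 = 348,473.43

348473.43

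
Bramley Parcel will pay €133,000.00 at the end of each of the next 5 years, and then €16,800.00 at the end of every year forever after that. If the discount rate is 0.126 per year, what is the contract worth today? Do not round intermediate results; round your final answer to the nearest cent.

PV of 5-year annuity: €133,000.00 × [1 − (1+0.126)^−5] / 0.126 = 472393.65420
Perpetuity value at year 5: €16,800.00 / 0.126 = 133333.33333
PV of perpetuity: 133333.33333 / (1+0.126)^5 = 73662.55596
Total PV = 472393.65420 + 73662.55596 = 546056.21016

€546056.21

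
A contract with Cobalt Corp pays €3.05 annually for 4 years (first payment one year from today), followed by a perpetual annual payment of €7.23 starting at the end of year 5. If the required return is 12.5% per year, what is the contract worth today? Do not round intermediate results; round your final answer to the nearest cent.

€45.28

PV of 4-year annuity: €3.05 × [1 − (1+0.125)^−4] / 0.125 = 9.16720
Perpetuity value at year 4: €7.23 / 0.125 = 57.84000
PV of perpetuity: 57.84000 / (1+0.125)^4 = 36.10923
Total PV = 9.16720 + 36.10923 = 45.27643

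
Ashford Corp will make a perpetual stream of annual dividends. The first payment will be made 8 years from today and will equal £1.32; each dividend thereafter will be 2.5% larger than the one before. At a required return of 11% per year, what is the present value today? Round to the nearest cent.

Value at end of year 7: C₁ / (r − g) = £1.32 / (0.11 − 0.025) = £15.5294
Discount to today: PV = £15.5294 / (1 + 0.11)^7 = £15.5294 / 2.076160 = £7.48

£7.48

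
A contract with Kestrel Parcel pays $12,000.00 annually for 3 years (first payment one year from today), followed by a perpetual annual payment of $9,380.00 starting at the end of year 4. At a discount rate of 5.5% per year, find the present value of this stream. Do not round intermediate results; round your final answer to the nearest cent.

PV of 3-year annuity: $12,000.00 × [1 − (1+0.055)^−3] / 0.055 = 32375.20054
Perpetuity value at year 3: $9,380.00 / 0.055 = 170545.45455
PV of perpetuity: 170545.45455 / (1+0.055)^3 = 145238.83946
Total PV = 32375.20054 + 145238.83946 = 177614.04000

$177614.04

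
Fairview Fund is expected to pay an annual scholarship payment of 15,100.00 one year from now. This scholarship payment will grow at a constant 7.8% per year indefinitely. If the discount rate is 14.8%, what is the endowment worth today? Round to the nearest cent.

215714.29

Growing perpetuity: P = D₁ / (r − g) = 15,100.0000 / (0.148 − 0.078) = 215,714.29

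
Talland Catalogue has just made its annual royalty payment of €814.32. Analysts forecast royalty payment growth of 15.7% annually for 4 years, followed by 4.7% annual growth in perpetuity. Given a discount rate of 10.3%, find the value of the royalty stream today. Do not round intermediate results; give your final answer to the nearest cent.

€22108.49

D_1 = 942.16824
D_2 = 1090.08865
D_3 = 1261.23257
D_4 = 1459.24609
Terminal value at year 4: TV = D_4×(1+g_2)/(r−g_2) = 1527.83065/0.056 = 27282.69022
P_0 = D_1/(1+r)^1 + D_2/(1+r)^2 + D_3/(1+r)^3 + D_4/(1+r)^4 + TV/(1+r)^4
    = 854.18698 + 896.00575 + 939.87185 + 985.88552 + 18432.53818 = 22108.48827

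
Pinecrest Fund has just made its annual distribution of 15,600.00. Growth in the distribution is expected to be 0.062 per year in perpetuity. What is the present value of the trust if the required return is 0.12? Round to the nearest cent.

D₁ = D₀ × (1 + g) = 15,600.00 × 1.062 = 16,567.2000
Growing perpetuity: P = D₁ / (r − g) = 16,567.2000 / (0.12 − 0.062) = 285,641.38

285641.38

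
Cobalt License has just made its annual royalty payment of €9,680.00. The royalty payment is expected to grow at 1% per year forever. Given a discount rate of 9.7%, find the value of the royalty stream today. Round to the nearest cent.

€112377.01

D₁ = D₀ × (1 + g) = €9,680.00 × 1.01 = €9,776.8000
Growing perpetuity: P = D₁ / (r − g) = €9,776.8000 / (0.097 − 0.01) = €112,377.01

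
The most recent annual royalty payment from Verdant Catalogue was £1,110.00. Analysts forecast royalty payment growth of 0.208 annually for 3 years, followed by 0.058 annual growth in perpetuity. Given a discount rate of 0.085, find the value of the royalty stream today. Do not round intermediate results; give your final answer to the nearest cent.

£64172.04

D_1 = 1340.88000
D_2 = 1619.78304
D_3 = 1956.69791
Terminal value at year 3: TV = D_3×(1+g_2)/(r−g_2) = 2070.18639/0.027 = 76673.57005
P_0 = D_1/(1+r)^1 + D_2/(1+r)^2 + D_3/(1+r)^3 + TV/(1+r)^3
    = 1235.83410 + 1375.93327 + 1531.91464 + 60028.35892 = 64172.04093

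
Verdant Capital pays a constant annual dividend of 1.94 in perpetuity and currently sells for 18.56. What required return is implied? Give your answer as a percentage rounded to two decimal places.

10.45%

P = C/r ⇒ r = C/P = 1.94/18.56 = 0.104526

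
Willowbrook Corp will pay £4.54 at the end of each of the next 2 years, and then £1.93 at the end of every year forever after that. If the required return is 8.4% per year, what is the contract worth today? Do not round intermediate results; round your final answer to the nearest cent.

PV of 2-year annuity: £4.54 × [1 − (1+0.084)^−2] / 0.084 = 8.05184
Perpetuity value at year 2: £1.93 / 0.084 = 22.97619
PV of perpetuity: 22.97619 / (1+0.084)^2 = 19.55327
Total PV = 8.05184 + 19.55327 = 27.60511

£27.61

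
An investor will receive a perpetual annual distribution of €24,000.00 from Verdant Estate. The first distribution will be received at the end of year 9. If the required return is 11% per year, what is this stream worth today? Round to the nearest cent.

Value at end of year 8: C / r = €24,000.00 / 0.11 = €218,181.8182
Discount to today: PV = €218,181.8182 / (1 + 0.11)^8 = €218,181.8182 / 2.304538 = €94,674.87

€94674.87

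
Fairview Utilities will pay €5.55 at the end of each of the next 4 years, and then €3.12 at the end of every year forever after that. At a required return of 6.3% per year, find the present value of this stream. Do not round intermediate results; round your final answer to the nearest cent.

PV of 4-year annuity: €5.55 × [1 − (1+0.063)^−4] / 0.063 = 19.09996
Perpetuity value at year 4: €3.12 / 0.063 = 49.52381
PV of perpetuity: 49.52381 / (1+0.063)^4 = 38.78654
Total PV = 19.09996 + 38.78654 = 57.88649

€57.89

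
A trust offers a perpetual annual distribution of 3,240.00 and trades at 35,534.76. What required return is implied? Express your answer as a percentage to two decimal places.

9.12%

P = C/r ⇒ r = C/P = 3,240.00/35,534.76 = 0.091178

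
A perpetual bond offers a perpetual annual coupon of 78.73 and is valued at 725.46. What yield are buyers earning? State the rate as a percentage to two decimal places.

P = C/r ⇒ r = C/P = 78.73/725.46 = 0.108524

10.85%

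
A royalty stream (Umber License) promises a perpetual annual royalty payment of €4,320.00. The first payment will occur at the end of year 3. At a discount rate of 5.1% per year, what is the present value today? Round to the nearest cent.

€76684.60

Value at end of year 2: C / r = €4,320.00 / 0.051 = €84,705.8824
Discount to today: PV = €84,705.8824 / (1 + 0.051)^2 = €84,705.8824 / 1.104601 = €76,684.60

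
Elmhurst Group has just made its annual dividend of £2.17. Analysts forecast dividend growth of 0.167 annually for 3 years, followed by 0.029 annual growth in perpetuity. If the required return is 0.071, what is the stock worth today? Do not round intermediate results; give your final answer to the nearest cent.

£76.53

D_1 = 2.53239
D_2 = 2.95530
D_3 = 3.44883
Terminal value at year 3: TV = D_3×(1+g_2)/(r−g_2) = 3.54885/0.042 = 84.49644
P_0 = D_1/(1+r)^1 + D_2/(1+r)^2 + D_3/(1+r)^3 + TV/(1+r)^3
    = 2.36451 + 2.57645 + 2.80740 + 68.78124 = 76.52960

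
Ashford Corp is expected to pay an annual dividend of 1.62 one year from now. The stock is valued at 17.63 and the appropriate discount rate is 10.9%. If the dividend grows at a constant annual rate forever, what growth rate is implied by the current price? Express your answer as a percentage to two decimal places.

P = D₁/(r−g) ⇒ g = r − D₁/P = 0.109 − 1.62/17.63 = 0.017111

1.71%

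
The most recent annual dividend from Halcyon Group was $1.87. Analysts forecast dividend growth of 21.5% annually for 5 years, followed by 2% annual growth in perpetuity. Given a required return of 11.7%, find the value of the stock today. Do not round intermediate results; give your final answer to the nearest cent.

D_1 = 2.27205
D_2 = 2.76054
D_3 = 3.35406
D_4 = 4.07518
D_5 = 4.95134
Terminal value at year 5: TV = D_5×(1+g_2)/(r−g_2) = 5.05037/0.097 = 52.06567
P_0 = D_1/(1+r)^1 + D_2/(1+r)^2 + D_3/(1+r)^3 + D_4/(1+r)^4 + D_5/(1+r)^5 + TV/(1+r)^5
    = 2.03406 + 2.21252 + 2.40664 + 2.61779 + 2.84746 + 29.94233 = 42.06080

$42.06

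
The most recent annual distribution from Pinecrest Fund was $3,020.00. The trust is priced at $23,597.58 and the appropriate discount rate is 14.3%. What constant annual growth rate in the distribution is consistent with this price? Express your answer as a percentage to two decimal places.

P = D₀(1+g)/(r−g) ⇒ P(r−g) = D₀(1+g) ⇒ g(P+D₀) = P·r − D₀
g = (P·r − D₀)/(P + D₀) = ($23,597.58×0.143 − $3,020.00) / ($23,597.58 + $3,020.00) = 0.013317

1.33%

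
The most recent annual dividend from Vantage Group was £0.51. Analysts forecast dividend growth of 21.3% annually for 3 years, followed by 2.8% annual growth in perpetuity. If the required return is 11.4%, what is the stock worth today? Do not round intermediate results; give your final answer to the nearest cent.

D_1 = 0.61863
D_2 = 0.75040
D_3 = 0.91023
Terminal value at year 3: TV = D_3×(1+g_2)/(r−g_2) = 0.93572/0.086 = 10.88046
P_0 = D_1/(1+r)^1 + D_2/(1+r)^2 + D_3/(1+r)^3 + TV/(1+r)^3
    = 0.55532 + 0.60467 + 0.65841 + 7.87031 = 9.68872

£9.69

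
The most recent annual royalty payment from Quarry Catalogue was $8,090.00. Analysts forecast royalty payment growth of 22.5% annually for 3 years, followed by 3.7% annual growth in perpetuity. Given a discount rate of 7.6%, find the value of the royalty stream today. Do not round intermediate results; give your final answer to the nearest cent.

$349053.50

D_1 = 9910.25000
D_2 = 12140.05625
D_3 = 14871.56891
Terminal value at year 3: TV = D_3×(1+g_2)/(r−g_2) = 15421.81696/0.039 = 395431.20399
P_0 = D_1/(1+r)^1 + D_2/(1+r)^2 + D_3/(1+r)^3 + TV/(1+r)^3
    = 9210.26952 + 10485.66929 + 11937.68112 + 317419.87997 = 349053.49990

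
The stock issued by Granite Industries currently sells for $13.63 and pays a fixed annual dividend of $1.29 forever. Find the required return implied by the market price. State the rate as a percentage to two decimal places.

9.46%

P = C/r ⇒ r = C/P = $1.29/$13.63 = 0.094644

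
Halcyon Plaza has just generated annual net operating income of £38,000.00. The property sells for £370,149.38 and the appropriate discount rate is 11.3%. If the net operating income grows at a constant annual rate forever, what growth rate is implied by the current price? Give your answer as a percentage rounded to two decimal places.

0.94%

P = D₀(1+g)/(r−g) ⇒ P(r−g) = D₀(1+g) ⇒ g(P+D₀) = P·r − D₀
g = (P·r − D₀)/(P + D₀) = (£370,149.38×0.113 − £38,000.00) / (£370,149.38 + £38,000.00) = 0.009376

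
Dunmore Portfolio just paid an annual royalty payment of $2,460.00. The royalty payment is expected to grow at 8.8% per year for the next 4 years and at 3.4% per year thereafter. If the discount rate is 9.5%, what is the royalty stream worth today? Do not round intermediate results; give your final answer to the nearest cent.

D_1 = 2676.48000
D_2 = 2912.01024
D_3 = 3168.26714
D_4 = 3447.07465
Terminal value at year 4: TV = D_4×(1+g_2)/(r−g_2) = 3564.27519/0.061 = 58430.74078
P_0 = D_1/(1+r)^1 + D_2/(1+r)^2 + D_3/(1+r)^3 + D_4/(1+r)^4 + TV/(1+r)^4
    = 2444.27397 + 2428.64848 + 2413.12287 + 2397.69651 + 40642.92124 = 50326.66307

$50326.66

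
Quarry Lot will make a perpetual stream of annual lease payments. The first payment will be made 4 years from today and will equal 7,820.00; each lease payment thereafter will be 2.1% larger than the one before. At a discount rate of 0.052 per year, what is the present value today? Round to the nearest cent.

Value at end of year 3: C₁ / (r − g) = 7,820.00 / (0.052 − 0.021) = 252,258.0645
Discount to today: PV = 252,258.0645 / (1 + 0.052)^3 = 252,258.0645 / 1.164253 = 216,669.53

216669.53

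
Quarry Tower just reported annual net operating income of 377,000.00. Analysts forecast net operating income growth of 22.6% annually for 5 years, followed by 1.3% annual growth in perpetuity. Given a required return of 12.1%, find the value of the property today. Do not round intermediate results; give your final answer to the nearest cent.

8018539.60

D_1 = 462202.00000
D_2 = 566659.65200
D_3 = 694724.73335
D_4 = 851732.52309
D_5 = 1044224.07331
Terminal value at year 5: TV = D_5×(1+g_2)/(r−g_2) = 1057798.98626/0.108 = 9794435.05797
P_0 = D_1/(1+r)^1 + D_2/(1+r)^2 + D_3/(1+r)^3 + D_4/(1+r)^4 + D_5/(1+r)^5 + TV/(1+r)^5
    = 412312.22123 + 450932.01002 + 493169.17420 + 539362.54021 + 589882.67109 + 5532880.97978 = 8018539.59653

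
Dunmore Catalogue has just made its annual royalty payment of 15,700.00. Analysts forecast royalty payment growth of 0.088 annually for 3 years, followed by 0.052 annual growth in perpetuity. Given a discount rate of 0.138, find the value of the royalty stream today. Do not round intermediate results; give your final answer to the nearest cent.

210913.86

D_1 = 17081.60000
D_2 = 18584.78080
D_3 = 20220.24151
Terminal value at year 3: TV = D_3×(1+g_2)/(r−g_2) = 21271.69407/0.086 = 247345.27987
P_0 = D_1/(1+r)^1 + D_2/(1+r)^2 + D_3/(1+r)^3 + TV/(1+r)^3
    = 15010.19332 + 14350.69449 + 13720.17189 + 167832.80031 = 210913.86002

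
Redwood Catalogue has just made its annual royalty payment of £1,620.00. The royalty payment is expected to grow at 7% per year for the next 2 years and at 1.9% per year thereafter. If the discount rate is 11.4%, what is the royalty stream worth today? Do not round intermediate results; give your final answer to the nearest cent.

D_1 = 1733.40000
D_2 = 1854.73800
Terminal value at year 2: TV = D_2×(1+g_2)/(r−g_2) = 1889.97802/0.095 = 19894.50549
P_0 = D_1/(1+r)^1 + D_2/(1+r)^2 + TV/(1+r)^2
    = 1556.01436 + 1494.55599 + 16031.07947 = 19081.64982

£19081.65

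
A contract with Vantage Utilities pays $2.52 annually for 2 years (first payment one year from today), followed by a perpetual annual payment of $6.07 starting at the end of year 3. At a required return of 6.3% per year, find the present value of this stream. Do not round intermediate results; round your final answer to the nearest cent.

PV of 2-year annuity: $2.52 × [1 − (1+0.063)^−2] / 0.063 = 4.60080
Perpetuity value at year 2: $6.07 / 0.063 = 96.34921
PV of perpetuity: 96.34921 / (1+0.063)^2 = 85.26712
Total PV = 4.60080 + 85.26712 = 89.86792

$89.87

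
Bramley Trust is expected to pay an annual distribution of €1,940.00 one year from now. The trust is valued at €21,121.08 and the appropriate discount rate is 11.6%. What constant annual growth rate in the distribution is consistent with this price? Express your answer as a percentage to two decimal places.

2.41%

P = D₁/(r−g) ⇒ g = r − D₁/P = 0.116 − €1,940.00/€21,121.08 = 0.024149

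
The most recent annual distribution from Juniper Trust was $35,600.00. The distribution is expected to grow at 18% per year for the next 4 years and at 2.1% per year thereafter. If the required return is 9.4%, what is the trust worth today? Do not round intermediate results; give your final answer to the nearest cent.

$846598.23

D_1 = 42008.00000
D_2 = 49569.44000
D_3 = 58491.93920
D_4 = 69020.48826
Terminal value at year 4: TV = D_4×(1+g_2)/(r−g_2) = 70469.91851/0.073 = 965341.34944
P_0 = D_1/(1+r)^1 + D_2/(1+r)^2 + D_3/(1+r)^3 + D_4/(1+r)^4 + TV/(1+r)^4
    = 38398.53748 + 41417.06967 + 44672.89051 + 48184.65338 + 673925.08359 = 846598.23463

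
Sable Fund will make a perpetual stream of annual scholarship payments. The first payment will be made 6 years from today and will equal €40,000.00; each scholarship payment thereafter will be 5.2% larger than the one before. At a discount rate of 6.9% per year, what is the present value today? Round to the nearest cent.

€1685475.89

Value at end of year 5: C₁ / (r − g) = €40,000.00 / (0.069 − 0.052) = €2,352,941.1765
Discount to today: PV = €2,352,941.1765 / (1 + 0.069)^5 = €2,352,941.1765 / 1.396010 = €1,685,475.89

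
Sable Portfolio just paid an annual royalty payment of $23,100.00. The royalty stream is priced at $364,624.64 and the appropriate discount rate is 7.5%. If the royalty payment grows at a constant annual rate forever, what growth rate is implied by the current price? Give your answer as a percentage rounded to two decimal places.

1.10%

P = D₀(1+g)/(r−g) ⇒ P(r−g) = D₀(1+g) ⇒ g(P+D₀) = P·r − D₀
g = (P·r − D₀)/(P + D₀) = ($364,624.64×0.075 − $23,100.00) / ($364,624.64 + $23,100.00) = 0.010953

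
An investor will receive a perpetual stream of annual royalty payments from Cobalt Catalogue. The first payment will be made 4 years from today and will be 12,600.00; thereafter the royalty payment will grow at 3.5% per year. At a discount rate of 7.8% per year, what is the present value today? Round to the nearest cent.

233908.39

Value at end of year 3: C₁ / (r − g) = 12,600.00 / (0.078 − 0.035) = 293,023.2558
Discount to today: PV = 293,023.2558 / (1 + 0.078)^3 = 293,023.2558 / 1.252727 = 233,908.39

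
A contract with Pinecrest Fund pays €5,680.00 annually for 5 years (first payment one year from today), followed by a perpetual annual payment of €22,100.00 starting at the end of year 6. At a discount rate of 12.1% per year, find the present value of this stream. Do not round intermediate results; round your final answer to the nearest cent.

€123600.54

PV of 5-year annuity: €5,680.00 × [1 − (1+0.121)^−5] / 0.121 = 20424.50680
Perpetuity value at year 5: €22,100.00 / 0.121 = 182644.62810
PV of perpetuity: 182644.62810 / (1+0.121)^5 = 103176.03648
Total PV = 20424.50680 + 103176.03648 = 123600.54329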